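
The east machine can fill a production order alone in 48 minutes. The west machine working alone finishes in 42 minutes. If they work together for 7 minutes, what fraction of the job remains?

11/16

Combined rate: 1/48 + 1/42 = (7 + 8)/336 = 15/336 = 5/112 per minute.
In 7 minutes they complete 7·5/112 = 5/16 of the job.
So 11/16 remains.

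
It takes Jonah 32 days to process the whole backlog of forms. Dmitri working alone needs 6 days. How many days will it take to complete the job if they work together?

96/19 days

Combined rate: 1/32 + 1/6 = (3 + 16)/96 = 19/96 per day.
Time = 1 ÷ (19/96) = 96/19 days.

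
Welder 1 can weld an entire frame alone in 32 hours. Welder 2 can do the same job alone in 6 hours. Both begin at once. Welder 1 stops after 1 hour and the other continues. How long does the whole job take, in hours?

93/16 hours

In the first 1 hour the combined rate is 19/96, so 19/96 of the job is done, leaving 77/96.
After welder 1 leaves the rate is 1/6 per hour; the remaining 77/96 takes 77/16 hours.
Total = 1 + 77/16 = 93/16 hours.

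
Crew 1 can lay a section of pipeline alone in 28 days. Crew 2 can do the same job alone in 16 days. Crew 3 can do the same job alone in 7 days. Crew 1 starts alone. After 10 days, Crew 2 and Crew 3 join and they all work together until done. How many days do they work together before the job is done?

8/3 days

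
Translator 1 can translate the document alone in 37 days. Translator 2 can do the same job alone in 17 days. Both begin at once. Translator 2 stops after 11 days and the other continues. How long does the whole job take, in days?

In the first 11 days the combined rate is 54/629, so 594/629 of the job is done, leaving 35/629.
After Translator 2 leaves the rate is 1/37 per day; the remaining 35/629 takes 35/17 days.
Total = 11 + 35/17 = 222/17 days.

222/17 days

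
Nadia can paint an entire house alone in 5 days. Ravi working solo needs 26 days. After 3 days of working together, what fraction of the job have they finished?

Combined rate: 1/5 + 1/26 = (26 + 5)/130 = 31/130 per day.
In 3 days they complete 3·31/130 = 93/130 of the job.

93/130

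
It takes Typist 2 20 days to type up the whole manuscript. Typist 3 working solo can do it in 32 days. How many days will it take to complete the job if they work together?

160/13 days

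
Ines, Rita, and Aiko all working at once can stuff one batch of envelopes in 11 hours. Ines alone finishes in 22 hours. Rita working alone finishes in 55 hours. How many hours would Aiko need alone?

110/3 hours

Combined rate is 1/11 per hour.
Known contribution: 1/22 + 1/55 = (5 + 2)/110 = 7/110 per hour.
So Aiko's rate is 1/11 − 7/110 = 3/110, meaning 110/3 hours alone.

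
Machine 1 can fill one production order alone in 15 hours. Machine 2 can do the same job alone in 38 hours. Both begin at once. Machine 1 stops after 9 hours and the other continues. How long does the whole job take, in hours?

In the first 9 hours the combined rate is 53/570, so 159/190 of the job is done, leaving 31/190.
After Machine 1 leaves the rate is 1/38 per hour; the remaining 31/190 takes 31/5 hours.
Total = 9 + 31/5 = 76/5 hours.

76/5 hours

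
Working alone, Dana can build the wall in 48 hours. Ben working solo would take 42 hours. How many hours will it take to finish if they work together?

112/5 hours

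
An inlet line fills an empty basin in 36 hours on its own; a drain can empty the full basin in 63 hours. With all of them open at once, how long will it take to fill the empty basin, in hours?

Net rate = 1/36 − 1/63 = (7 − 4)/252 = 3/252 = 1/84 per hour.
Filling time = 1 ÷ (1/84) = 84 hours.

84 hours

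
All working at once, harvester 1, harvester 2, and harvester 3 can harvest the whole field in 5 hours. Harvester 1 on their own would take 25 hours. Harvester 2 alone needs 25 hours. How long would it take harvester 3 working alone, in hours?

Combined rate is 1/5 per hour.
Known contribution: 1/25 + 1/25 = (1 + 1)/25 = 2/25 per hour.
So harvester 3's rate is 1/5 − 2/25 = 3/25, meaning 25/3 hours alone.

25/3 hours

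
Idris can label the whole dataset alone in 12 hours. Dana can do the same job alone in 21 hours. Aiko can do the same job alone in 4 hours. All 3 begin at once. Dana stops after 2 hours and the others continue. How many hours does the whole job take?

In the first 2 hours the combined rate is 8/21, so 16/21 of the job is done, leaving 5/21.
After Dana leaves the rate is 1/3 per hour; the remaining 5/21 takes 5/7 hours.
Total = 2 + 5/7 = 19/7 hours.

19/7 hours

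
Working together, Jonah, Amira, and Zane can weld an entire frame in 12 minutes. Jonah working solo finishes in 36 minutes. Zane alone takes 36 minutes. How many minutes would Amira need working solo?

36 minutes

Combined rate is 1/12 per minute.
Known contribution: 1/36 + 1/36 = (1 + 1)/36 = 2/36 = 1/18 per minute.
So Amira's rate is 1/12 − 1/18 = 1/36, meaning 36 minutes alone.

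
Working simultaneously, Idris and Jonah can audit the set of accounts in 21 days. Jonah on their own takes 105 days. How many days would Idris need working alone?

105/4 days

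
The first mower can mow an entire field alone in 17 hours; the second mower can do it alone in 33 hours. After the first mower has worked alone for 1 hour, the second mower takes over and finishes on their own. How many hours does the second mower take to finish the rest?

In 1 hour the first mower does 1/17 of the job, leaving 16/17.
The second mower works at 1/33 per hour, so finishing takes 16/17 ÷ 1/33 = 528/17 hours.

528/17 hours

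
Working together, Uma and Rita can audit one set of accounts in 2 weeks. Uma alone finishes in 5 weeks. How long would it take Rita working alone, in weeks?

Combined rate is 1/2 per week.
Known contribution: 1/5 per week.
So Rita's rate is 1/2 − 1/5 = 3/10, meaning 10/3 weeks alone.

10/3 weeks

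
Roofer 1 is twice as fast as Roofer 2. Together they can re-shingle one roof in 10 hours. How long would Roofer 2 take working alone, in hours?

30 hours

Let Roofer 2's rate be r; then Roofer 1's rate is 2r, so together (2 + 1)r = 3r = 1/10.
Thus r = 1/30 per hour.
Roofer 2 alone: 30 hours; Roofer 1 alone: 15 hours.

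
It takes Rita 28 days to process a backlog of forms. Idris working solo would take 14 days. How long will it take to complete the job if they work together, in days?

With two workers the combined time is the product over the sum: 28·14/(28+14) = 392/42 = 28/3 days.

28/3 days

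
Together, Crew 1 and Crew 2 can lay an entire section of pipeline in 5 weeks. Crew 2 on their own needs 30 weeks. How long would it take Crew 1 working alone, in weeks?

Combined rate is 1/5 per week.
Known contribution: 1/30 per week.
So Crew 1's rate is 1/5 − 1/30 = 1/6, meaning 6 weeks alone.

6 weeks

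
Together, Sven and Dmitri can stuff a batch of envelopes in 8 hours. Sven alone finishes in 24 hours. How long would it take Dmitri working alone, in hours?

Combined rate is 1/8 per hour.
Known contribution: 1/24 per hour.
So Dmitri's rate is 1/8 − 1/24 = 1/12, meaning 12 hours alone.

12 hours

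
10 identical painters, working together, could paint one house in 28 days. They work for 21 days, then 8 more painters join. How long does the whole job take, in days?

224/9 days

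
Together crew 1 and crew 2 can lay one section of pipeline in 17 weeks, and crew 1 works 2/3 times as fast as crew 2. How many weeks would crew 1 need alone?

85/2 weeks

Let crew 2's rate be r; then crew 1's rate is (2/3)r, so together (2/3 + 1)r = (5/3)r = 1/17.
Thus r = 3/85 per week.
Crew 2 alone: 85/3 weeks; crew 1 alone: 85/2 weeks.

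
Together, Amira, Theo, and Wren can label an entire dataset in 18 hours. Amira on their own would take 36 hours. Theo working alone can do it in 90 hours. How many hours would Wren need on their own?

Combined rate is 1/18 per hour.
Known contribution: 1/36 + 1/90 = (5 + 2)/180 = 7/180 per hour.
So Wren's rate is 1/18 − 7/180 = 1/60, meaning 60 hours alone.

60 hours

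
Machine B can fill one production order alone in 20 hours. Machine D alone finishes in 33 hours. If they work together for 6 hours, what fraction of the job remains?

57/110

Combined rate: 1/20 + 1/33 = (33 + 20)/660 = 53/660 per hour.
In 6 hours they complete 6·53/660 = 53/110 of the job.
So 57/110 remains.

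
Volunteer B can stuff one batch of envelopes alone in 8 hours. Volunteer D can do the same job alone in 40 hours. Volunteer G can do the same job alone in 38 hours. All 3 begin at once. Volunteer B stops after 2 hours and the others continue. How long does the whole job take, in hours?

190/13 hours

In the first 2 hours the combined rate is 67/380, so 67/190 of the job is done, leaving 123/190.
After Volunteer B leaves the rate is 39/760 per hour; the remaining 123/190 takes 164/13 hours.
Total = 2 + 164/13 = 190/13 hours.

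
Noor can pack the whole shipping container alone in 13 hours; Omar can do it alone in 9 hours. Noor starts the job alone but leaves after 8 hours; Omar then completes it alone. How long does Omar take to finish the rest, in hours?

In 8 hours Noor does 8/13 of the job, leaving 5/13.
Omar works at 1/9 per hour, so finishing takes 5/13 ÷ 1/9 = 45/13 hours.

45/13 hours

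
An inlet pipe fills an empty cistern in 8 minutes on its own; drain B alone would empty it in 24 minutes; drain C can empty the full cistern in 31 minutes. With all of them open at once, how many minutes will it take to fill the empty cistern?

Net rate = 1/8 − 1/24 − 1/31 = (93 − 31 − 24)/744 = 38/744 = 19/372 per minute.
Filling time = 1 ÷ (19/372) = 372/19 minutes.

372/19 minutes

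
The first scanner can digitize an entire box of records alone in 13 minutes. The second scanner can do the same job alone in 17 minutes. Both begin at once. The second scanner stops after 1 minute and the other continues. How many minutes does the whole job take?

208/17 minutes

In the first 1 minute the combined rate is 30/221, so 30/221 of the job is done, leaving 191/221.
After the second scanner leaves the rate is 1/13 per minute; the remaining 191/221 takes 191/17 minutes.
Total = 1 + 191/17 = 208/17 minutes.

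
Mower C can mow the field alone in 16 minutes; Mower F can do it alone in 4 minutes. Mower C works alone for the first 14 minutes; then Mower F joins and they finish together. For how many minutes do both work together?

In 14 minutes Mower C does 14/16 = 7/8 of the job, leaving 1/8.
Mower C and Mower F together work at 5/16 per minute, so finishing takes 1/8 ÷ 5/16 = 2/5 minutes.

2/5 minutes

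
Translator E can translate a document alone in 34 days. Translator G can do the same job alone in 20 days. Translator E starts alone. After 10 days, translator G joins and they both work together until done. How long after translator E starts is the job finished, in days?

170/9 days

In the first 10 days translator E alone does 10/34 = 5/17 of the job, leaving 12/17.
Once everyone is working, combined rate: 1/34 + 1/20 = (10 + 17)/340 = 27/340 per day.
Remaining 12/17 at 27/340 per day takes 80/9 days.
Total from the start = 10 + 80/9 = 170/9 days.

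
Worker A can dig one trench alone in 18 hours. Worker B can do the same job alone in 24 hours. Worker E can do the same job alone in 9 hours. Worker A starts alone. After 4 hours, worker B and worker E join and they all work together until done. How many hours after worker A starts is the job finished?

In the first 4 hours worker A alone does 4/18 = 2/9 of the job, leaving 7/9.
Once everyone is working, combined rate: 1/18 + 1/24 + 1/9 = (4 + 3 + 8)/72 = 15/72 = 5/24 per hour.
Remaining 7/9 at 5/24 per hour takes 56/15 hours.
Total from the start = 4 + 56/15 = 116/15 hours.

116/15 hours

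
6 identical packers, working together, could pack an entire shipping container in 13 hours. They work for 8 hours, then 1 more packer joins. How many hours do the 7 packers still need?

One packer does 1/78 of the job per hour.
After 8 hours with 6 packers, 8/13 is done (5/13 left).
With 7 packers the rate is 7/78, so the rest takes 5/13 ÷ 7/78 = 30/7 hours.

30/7 hours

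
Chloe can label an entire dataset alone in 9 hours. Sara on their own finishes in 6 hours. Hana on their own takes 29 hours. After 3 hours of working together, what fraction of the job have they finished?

Combined rate: 1/9 + 1/6 + 1/29 = (58 + 87 + 18)/522 = 163/522 per hour.
In 3 hours they complete 3·163/522 = 163/174 of the job.

163/174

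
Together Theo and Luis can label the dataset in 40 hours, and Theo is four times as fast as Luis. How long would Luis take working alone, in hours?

200 hours

Let Luis's rate be r; then Theo's rate is 4r, so together (4 + 1)r = 5r = 1/40.
Thus r = 1/200 per hour.
Luis alone: 200 hours; Theo alone: 50 hours.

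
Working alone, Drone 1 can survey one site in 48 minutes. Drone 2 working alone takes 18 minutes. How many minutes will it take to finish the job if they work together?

144/11 minutes

Combined rate: 1/48 + 1/18 = (3 + 8)/144 = 11/144 per minute.
Time = 1 ÷ (11/144) = 144/11 minutes.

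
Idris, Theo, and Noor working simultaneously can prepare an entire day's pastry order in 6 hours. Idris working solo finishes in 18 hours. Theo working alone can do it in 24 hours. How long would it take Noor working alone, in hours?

72/5 hours

Combined rate is 1/6 per hour.
Known contribution: 1/18 + 1/24 = (4 + 3)/72 = 7/72 per hour.
So Noor's rate is 1/6 − 7/72 = 5/72, meaning 72/5 hours alone.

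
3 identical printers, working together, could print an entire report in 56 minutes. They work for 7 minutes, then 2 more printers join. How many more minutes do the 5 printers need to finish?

One printer does 1/168 of the job per minute.
After 7 minutes with 3 printers, 1/8 is done (7/8 left).
With 5 printers the rate is 5/168, so the rest takes 7/8 ÷ 5/168 = 147/5 minutes.

147/5 minutes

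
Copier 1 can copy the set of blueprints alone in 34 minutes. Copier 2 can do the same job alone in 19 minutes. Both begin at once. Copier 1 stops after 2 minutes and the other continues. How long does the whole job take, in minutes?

In the first 2 minutes the combined rate is 53/646, so 53/323 of the job is done, leaving 270/323.
After copier 1 leaves the rate is 1/19 per minute; the remaining 270/323 takes 270/17 minutes.
Total = 2 + 270/17 = 304/17 minutes.

304/17 minutes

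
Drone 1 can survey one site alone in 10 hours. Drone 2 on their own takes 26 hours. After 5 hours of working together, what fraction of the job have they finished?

9/13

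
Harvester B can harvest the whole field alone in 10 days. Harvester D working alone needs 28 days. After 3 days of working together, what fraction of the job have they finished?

Combined rate: 1/10 + 1/28 = (14 + 5)/140 = 19/140 per day.
In 3 days they complete 3·19/140 = 57/140 of the job.

57/140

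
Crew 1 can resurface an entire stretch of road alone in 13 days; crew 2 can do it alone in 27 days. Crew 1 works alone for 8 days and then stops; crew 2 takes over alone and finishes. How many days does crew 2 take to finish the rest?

135/13 days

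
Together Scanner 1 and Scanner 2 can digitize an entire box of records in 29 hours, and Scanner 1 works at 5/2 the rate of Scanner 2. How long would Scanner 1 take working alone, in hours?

203/5 hours

Let Scanner 2's rate be r; then Scanner 1's rate is (5/2)r, so together (5/2 + 1)r = (7/2)r = 1/29.
Thus r = 2/203 per hour.
Scanner 2 alone: 203/2 hours; Scanner 1 alone: 203/5 hours.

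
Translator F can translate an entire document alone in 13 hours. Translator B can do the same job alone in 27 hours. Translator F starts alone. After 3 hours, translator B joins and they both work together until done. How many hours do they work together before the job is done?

27/4 hours

In the first 3 hours translator F alone does 3/13 of the job, leaving 10/13.
Once everyone is working, combined rate: 1/13 + 1/27 = (27 + 13)/351 = 40/351 per hour.
Remaining 10/13 at 40/351 per hour takes 27/4 hours.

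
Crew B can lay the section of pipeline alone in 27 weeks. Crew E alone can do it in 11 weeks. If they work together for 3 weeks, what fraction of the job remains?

61/99

Combined rate: 1/27 + 1/11 = (11 + 27)/297 = 38/297 per week.
In 3 weeks they complete 3·38/297 = 38/99 of the job.
So 61/99 remains.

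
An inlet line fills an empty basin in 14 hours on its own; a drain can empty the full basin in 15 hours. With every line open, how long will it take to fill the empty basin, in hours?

Net rate = 1/14 − 1/15 = (15 − 14)/210 = 1/210 per hour.
Filling time = 1 ÷ (1/210) = 210 hours.

210 hours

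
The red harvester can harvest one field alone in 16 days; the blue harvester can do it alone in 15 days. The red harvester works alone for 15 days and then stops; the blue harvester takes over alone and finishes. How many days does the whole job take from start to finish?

255/16 days

In 15 days the red harvester does 15/16 of the job, leaving 1/16.
The blue harvester works at 1/15 per day, so finishing takes 1/16 ÷ 1/15 = 15/16 days.
Total time = 15 + 15/16 = 255/16 days.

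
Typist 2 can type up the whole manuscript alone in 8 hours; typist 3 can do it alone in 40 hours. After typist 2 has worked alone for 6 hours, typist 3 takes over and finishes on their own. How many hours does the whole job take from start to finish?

16 hours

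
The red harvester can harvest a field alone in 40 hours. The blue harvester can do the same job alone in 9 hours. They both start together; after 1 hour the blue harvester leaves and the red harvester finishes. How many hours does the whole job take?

320/9 hours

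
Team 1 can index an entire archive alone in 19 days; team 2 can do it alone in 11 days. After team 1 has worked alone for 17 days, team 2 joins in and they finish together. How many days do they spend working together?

11/15 days

In 17 days team 1 does 17/19 of the job, leaving 2/19.
Team 1 and team 2 together work at 30/209 per day, so finishing takes 2/19 ÷ 30/209 = 11/15 days.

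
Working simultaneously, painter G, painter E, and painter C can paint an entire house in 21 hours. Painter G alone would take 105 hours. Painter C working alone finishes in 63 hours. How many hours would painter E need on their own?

45 hours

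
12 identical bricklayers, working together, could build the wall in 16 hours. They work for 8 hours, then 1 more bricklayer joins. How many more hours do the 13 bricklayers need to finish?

96/13 hours

One bricklayer does 1/192 of the job per hour.
After 8 hours with 12 bricklayers, 1/2 is done (1/2 left).
With 13 bricklayers the rate is 13/192, so the rest takes 1/2 ÷ 13/192 = 96/13 hours.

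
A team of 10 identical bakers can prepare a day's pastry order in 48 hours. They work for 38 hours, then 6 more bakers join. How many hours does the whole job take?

177/4 hours

One baker does 1/480 of the job per hour.
After 38 hours with 10 bakers, 19/24 is done (5/24 left).
With 16 bakers the rate is 16/480 = 1/30, so the rest takes 5/24 ÷ 1/30 = 25/4 hours.
Total = 38 + 25/4 = 177/4 hours.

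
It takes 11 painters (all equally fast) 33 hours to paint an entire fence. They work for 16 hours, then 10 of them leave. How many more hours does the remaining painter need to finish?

One painter does 1/363 of the job per hour.
After 16 hours with 11 painters, 16/33 is done (17/33 left).
With 1 painter the rate is 1/363, so the rest takes 17/33 ÷ 1/363 = 187 hours.

187 hours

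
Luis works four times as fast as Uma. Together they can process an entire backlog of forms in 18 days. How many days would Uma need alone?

Let Uma's rate be r; then Luis's rate is 4r, so together (4 + 1)r = 5r = 1/18.
Thus r = 1/90 per day.
Uma alone: 90 days; Luis alone: 45/2 days.

90 days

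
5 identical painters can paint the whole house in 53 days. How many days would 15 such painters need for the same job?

Total work is 5·53 = 265 painter-days.
With 15 painters: 265/15 = 53/3 days.

53/3 days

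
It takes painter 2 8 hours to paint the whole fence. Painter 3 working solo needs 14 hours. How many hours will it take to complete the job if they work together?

Combined rate: 1/8 + 1/14 = (7 + 4)/56 = 11/56 per hour.
Time = 1 ÷ (11/56) = 56/11 hours.

56/11 hours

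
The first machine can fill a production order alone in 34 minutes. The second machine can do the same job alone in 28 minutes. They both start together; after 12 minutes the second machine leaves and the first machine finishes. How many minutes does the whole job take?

In the first 12 minutes the combined rate is 31/476, so 93/119 of the job is done, leaving 26/119.
After the second machine leaves the rate is 1/34 per minute; the remaining 26/119 takes 52/7 minutes.
Total = 12 + 52/7 = 136/7 minutes.

136/7 minutes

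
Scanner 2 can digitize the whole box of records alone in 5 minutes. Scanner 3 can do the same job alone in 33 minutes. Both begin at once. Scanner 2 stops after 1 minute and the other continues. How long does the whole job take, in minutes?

In the first 1 minute the combined rate is 38/165, so 38/165 of the job is done, leaving 127/165.
After scanner 2 leaves the rate is 1/33 per minute; the remaining 127/165 takes 127/5 minutes.
Total = 1 + 127/5 = 132/5 minutes.

132/5 minutes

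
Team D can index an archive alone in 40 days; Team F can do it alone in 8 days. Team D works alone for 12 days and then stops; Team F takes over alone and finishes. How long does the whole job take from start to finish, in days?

In 12 days Team D does 12/40 = 3/10 of the job, leaving 7/10.
Team F works at 1/8 per day, so finishing takes 7/10 ÷ 1/8 = 28/5 days.
Total time = 12 + 28/5 = 88/5 days.

88/5 days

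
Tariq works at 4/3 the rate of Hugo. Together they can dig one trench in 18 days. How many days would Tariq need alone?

Let Hugo's rate be r; then Tariq's rate is (4/3)r, so together (4/3 + 1)r = (7/3)r = 1/18.
Thus r = 1/42 per day.
Hugo alone: 42 days; Tariq alone: 63/2 days.

63/2 days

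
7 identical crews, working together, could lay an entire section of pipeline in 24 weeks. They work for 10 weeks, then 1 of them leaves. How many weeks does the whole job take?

79/3 weeks

One crew does 1/168 of the job per week.
After 10 weeks with 7 crews, 5/12 is done (7/12 left).
With 6 crews the rate is 6/168 = 1/28, so the rest takes 7/12 ÷ 1/28 = 49/3 weeks.
Total = 10 + 49/3 = 79/3 weeks.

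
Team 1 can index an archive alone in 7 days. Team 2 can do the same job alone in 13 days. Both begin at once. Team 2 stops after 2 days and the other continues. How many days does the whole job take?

In the first 2 days the combined rate is 20/91, so 40/91 of the job is done, leaving 51/91.
After team 2 leaves the rate is 1/7 per day; the remaining 51/91 takes 51/13 days.
Total = 2 + 51/13 = 77/13 days.

77/13 days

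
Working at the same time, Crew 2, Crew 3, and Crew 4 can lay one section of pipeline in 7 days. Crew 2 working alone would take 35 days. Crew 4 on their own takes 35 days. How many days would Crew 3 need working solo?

35/3 days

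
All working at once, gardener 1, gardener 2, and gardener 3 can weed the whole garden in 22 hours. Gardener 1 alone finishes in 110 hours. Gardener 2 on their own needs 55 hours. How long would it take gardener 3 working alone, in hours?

55 hours

Combined rate is 1/22 per hour.
Known contribution: 1/110 + 1/55 = (1 + 2)/110 = 3/110 per hour.
So gardener 3's rate is 1/22 − 3/110 = 1/55, meaning 55 hours alone.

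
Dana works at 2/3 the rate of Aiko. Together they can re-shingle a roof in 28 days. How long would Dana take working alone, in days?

Let Aiko's rate be r; then Dana's rate is (2/3)r, so together (2/3 + 1)r = (5/3)r = 1/28.
Thus r = 3/140 per day.
Aiko alone: 140/3 days; Dana alone: 70 days.

70 days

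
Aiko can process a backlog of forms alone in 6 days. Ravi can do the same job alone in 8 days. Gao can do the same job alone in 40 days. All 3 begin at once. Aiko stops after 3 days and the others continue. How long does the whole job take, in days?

10/3 days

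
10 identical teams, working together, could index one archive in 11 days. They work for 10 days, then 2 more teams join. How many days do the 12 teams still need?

5/6 days

One team does 1/110 of the job per day.
After 10 days with 10 teams, 10/11 is done (1/11 left).
With 12 teams the rate is 12/110 = 6/55, so the rest takes 1/11 ÷ 6/55 = 5/6 days.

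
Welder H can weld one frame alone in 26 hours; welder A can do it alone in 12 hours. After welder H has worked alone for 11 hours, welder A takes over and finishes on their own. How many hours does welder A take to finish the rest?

90/13 hours

In 11 hours welder H does 11/26 of the job, leaving 15/26.
Welder A works at 1/12 per hour, so finishing takes 15/26 ÷ 1/12 = 90/13 hours.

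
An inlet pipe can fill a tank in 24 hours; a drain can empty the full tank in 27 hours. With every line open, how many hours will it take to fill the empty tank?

216 hours

Net rate = 1/24 − 1/27 = (9 − 8)/216 = 1/216 per hour.
Filling time = 1 ÷ (1/216) = 216 hours.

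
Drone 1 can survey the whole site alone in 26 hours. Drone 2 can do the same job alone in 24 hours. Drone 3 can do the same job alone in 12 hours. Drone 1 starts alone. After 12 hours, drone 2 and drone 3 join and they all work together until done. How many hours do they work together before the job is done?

In the first 12 hours drone 1 alone does 12/26 = 6/13 of the job, leaving 7/13.
Once everyone is working, combined rate: 1/26 + 1/24 + 1/12 = (12 + 13 + 26)/312 = 51/312 = 17/104 per hour.
Remaining 7/13 at 17/104 per hour takes 56/17 hours.

56/17 hours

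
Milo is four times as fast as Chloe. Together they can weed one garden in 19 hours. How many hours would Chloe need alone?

Let Chloe's rate be r; then Milo's rate is 4r, so together (4 + 1)r = 5r = 1/19.
Thus r = 1/95 per hour.
Chloe alone: 95 hours; Milo alone: 95/4 hours.

95 hours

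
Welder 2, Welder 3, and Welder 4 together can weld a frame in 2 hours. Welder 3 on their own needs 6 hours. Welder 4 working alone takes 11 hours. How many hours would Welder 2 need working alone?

Combined rate is 1/2 per hour.
Known contribution: 1/6 + 1/11 = (11 + 6)/66 = 17/66 per hour.
So Welder 2's rate is 1/2 − 17/66 = 8/33, meaning 33/8 hours alone.

33/8 hours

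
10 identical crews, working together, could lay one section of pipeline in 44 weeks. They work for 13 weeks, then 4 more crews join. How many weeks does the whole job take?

246/7 weeks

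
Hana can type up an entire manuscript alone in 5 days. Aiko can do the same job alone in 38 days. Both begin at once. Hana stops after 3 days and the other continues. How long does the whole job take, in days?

In the first 3 days the combined rate is 43/190, so 129/190 of the job is done, leaving 61/190.
After Hana leaves the rate is 1/38 per day; the remaining 61/190 takes 61/5 days.
Total = 3 + 61/5 = 76/5 days.

76/5 days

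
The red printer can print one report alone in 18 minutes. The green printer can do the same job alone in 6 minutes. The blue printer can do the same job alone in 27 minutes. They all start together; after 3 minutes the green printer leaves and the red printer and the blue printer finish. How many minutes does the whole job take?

27/5 minutes

In the first 3 minutes the combined rate is 7/27, so 7/9 of the job is done, leaving 2/9.
After the green printer leaves the rate is 5/54 per minute; the remaining 2/9 takes 12/5 minutes.
Total = 3 + 12/5 = 27/5 minutes.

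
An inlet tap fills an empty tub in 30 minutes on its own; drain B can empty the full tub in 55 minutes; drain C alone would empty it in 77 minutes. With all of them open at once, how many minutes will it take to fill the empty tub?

462 minutes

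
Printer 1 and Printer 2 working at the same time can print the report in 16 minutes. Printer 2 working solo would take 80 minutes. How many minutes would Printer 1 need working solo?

Combined rate is 1/16 per minute.
Known contribution: 1/80 per minute.
So Printer 1's rate is 1/16 − 1/80 = 1/20, meaning 20 minutes alone.

20 minutes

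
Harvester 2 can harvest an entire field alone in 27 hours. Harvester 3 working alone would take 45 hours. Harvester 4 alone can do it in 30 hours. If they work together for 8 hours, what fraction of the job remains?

7/27

Combined rate: 1/27 + 1/45 + 1/30 = (10 + 6 + 9)/270 = 25/270 = 5/54 per hour.
In 8 hours they complete 8·5/54 = 20/27 of the job.
So 7/27 remains.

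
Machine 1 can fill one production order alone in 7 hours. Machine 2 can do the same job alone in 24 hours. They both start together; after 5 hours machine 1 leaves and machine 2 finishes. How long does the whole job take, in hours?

48/7 hours

In the first 5 hours the combined rate is 31/168, so 155/168 of the job is done, leaving 13/168.
After machine 1 leaves the rate is 1/24 per hour; the remaining 13/168 takes 13/7 hours.
Total = 5 + 13/7 = 48/7 hours.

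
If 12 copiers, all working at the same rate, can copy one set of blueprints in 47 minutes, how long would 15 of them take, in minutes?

188/5 minutes

Total work is 12·47 = 564 copier-minutes.
With 15 copiers: 564/15 = 188/5 minutes.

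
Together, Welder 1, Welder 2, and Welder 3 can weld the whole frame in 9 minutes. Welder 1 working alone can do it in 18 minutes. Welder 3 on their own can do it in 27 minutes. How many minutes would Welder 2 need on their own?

Combined rate is 1/9 per minute.
Known contribution: 1/18 + 1/27 = (3 + 2)/54 = 5/54 per minute.
So Welder 2's rate is 1/9 − 5/54 = 1/54, meaning 54 minutes alone.

54 minutes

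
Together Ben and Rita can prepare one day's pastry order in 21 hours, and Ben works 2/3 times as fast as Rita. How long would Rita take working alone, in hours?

35 hours

Let Rita's rate be r; then Ben's rate is (2/3)r, so together (2/3 + 1)r = (5/3)r = 1/21.
Thus r = 1/35 per hour.
Rita alone: 35 hours; Ben alone: 105/2 hours.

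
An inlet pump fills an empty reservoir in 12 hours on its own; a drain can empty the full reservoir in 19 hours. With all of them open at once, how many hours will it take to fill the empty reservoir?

Net rate = 1/12 − 1/19 = (19 − 12)/228 = 7/228 per hour.
Filling time = 1 ÷ (7/228) = 228/7 hours.

228/7 hours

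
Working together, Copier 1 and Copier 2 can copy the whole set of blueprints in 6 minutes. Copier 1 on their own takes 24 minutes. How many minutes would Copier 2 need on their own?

8 minutes

Combined rate is 1/6 per minute.
Known contribution: 1/24 per minute.
So Copier 2's rate is 1/6 − 1/24 = 1/8, meaning 8 minutes alone.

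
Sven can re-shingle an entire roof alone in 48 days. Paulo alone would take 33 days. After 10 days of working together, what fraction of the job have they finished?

Combined rate: 1/48 + 1/33 = (11 + 16)/528 = 27/528 = 9/176 per day.
In 10 days they complete 10·9/176 = 45/88 of the job.

45/88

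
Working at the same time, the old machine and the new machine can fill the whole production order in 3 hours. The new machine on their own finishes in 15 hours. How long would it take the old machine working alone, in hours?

15/4 hours

Combined rate is 1/3 per hour.
Known contribution: 1/15 per hour.
So the old machine's rate is 1/3 − 1/15 = 4/15, meaning 15/4 hours alone.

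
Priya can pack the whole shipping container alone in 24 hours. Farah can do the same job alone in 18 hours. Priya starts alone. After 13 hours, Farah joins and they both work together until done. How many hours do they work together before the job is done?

In the first 13 hours Priya alone does 13/24 of the job, leaving 11/24.
Once everyone is working, combined rate: 1/24 + 1/18 = (3 + 4)/72 = 7/72 per hour.
Remaining 11/24 at 7/72 per hour takes 33/7 hours.

33/7 hours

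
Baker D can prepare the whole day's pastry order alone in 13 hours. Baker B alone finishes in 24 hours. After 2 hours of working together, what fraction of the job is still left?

Combined rate: 1/13 + 1/24 = (24 + 13)/312 = 37/312 per hour.
In 2 hours they complete 2·37/312 = 37/156 of the job.
So 119/156 remains.

119/156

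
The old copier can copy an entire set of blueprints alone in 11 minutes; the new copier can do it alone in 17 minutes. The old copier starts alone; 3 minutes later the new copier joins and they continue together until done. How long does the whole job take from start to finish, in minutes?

55/7 minutes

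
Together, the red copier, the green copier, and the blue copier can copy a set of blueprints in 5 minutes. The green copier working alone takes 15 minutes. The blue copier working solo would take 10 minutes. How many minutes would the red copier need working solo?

30 minutes

Combined rate is 1/5 per minute.
Known contribution: 1/15 + 1/10 = (2 + 3)/30 = 5/30 = 1/6 per minute.
So the red copier's rate is 1/5 − 1/6 = 1/30, meaning 30 minutes alone.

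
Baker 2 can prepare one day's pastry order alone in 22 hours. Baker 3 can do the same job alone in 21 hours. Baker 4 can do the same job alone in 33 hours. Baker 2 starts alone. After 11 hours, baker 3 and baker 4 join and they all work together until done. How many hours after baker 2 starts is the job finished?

286/19 hours

In the first 11 hours baker 2 alone does 11/22 = 1/2 of the job, leaving 1/2.
Once everyone is working, combined rate: 1/22 + 1/21 + 1/33 = (21 + 22 + 14)/462 = 57/462 = 19/154 per hour.
Remaining 1/2 at 19/154 per hour takes 77/19 hours.
Total from the start = 11 + 77/19 = 286/19 hours.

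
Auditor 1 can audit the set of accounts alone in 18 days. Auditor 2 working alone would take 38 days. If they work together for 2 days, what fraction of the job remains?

Combined rate: 1/18 + 1/38 = (19 + 9)/342 = 28/342 = 14/171 per day.
In 2 days they complete 2·14/171 = 28/171 of the job.
So 143/171 remains.

143/171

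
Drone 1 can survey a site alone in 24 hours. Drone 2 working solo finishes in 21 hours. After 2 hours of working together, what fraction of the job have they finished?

Combined rate: 1/24 + 1/21 = (7 + 8)/168 = 15/168 = 5/56 per hour.
In 2 hours they complete 2·5/56 = 5/28 of the job.

5/28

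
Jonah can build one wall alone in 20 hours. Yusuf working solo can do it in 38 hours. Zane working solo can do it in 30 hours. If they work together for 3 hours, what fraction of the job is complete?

Combined rate: 1/20 + 1/38 + 1/30 = (57 + 30 + 38)/1140 = 125/1140 = 25/228 per hour.
In 3 hours they complete 3·25/228 = 25/76 of the job.

25/76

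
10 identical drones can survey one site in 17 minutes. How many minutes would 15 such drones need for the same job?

34/3 minutes

Total work is 10·17 = 170 drone-minutes.
With 15 drones: 170/15 = 34/3 minutes.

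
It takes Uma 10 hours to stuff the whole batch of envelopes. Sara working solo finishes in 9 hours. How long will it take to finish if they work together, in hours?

90/19 hours

Combined rate: 1/10 + 1/9 = (9 + 10)/90 = 19/90 per hour.
Time = 1 ÷ (19/90) = 90/19 hours.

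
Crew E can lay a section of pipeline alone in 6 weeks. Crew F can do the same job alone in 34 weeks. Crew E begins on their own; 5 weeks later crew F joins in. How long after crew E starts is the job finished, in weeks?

117/20 weeks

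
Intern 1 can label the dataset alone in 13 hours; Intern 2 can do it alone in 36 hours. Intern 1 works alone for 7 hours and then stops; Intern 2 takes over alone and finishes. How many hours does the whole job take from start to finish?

307/13 hours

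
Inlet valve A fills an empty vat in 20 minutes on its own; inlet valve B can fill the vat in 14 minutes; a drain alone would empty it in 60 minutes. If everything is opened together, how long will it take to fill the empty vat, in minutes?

Net rate = 1/20 + 1/14 − 1/60 = (21 + 30 − 7)/420 = 44/420 = 11/105 per minute.
Filling time = 1 ÷ (11/105) = 105/11 minutes.

105/11 minutes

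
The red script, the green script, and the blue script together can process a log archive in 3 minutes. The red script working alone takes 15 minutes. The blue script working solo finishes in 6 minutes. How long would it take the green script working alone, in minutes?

Combined rate is 1/3 per minute.
Known contribution: 1/15 + 1/6 = (2 + 5)/30 = 7/30 per minute.
So the green script's rate is 1/3 − 7/30 = 1/10, meaning 10 minutes alone.

10 minutes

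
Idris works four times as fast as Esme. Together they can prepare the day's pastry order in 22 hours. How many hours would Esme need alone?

Let Esme's rate be r; then Idris's rate is 4r, so together (4 + 1)r = 5r = 1/22.
Thus r = 1/110 per hour.
Esme alone: 110 hours; Idris alone: 55/2 hours.

110 hours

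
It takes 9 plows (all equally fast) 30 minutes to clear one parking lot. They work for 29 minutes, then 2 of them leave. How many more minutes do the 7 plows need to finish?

One plow does 1/270 of the job per minute.
After 29 minutes with 9 plows, 29/30 is done (1/30 left).
With 7 plows the rate is 7/270, so the rest takes 1/30 ÷ 7/270 = 9/7 minutes.

9/7 minutes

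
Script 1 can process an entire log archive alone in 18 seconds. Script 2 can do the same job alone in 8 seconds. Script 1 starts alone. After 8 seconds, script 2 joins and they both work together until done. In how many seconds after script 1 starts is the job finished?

In the first 8 seconds script 1 alone does 8/18 = 4/9 of the job, leaving 5/9.
Once everyone is working, combined rate: 1/18 + 1/8 = (4 + 9)/72 = 13/72 per second.
Remaining 5/9 at 13/72 per second takes 40/13 seconds.
Total from the start = 8 + 40/13 = 144/13 seconds.

144/13 seconds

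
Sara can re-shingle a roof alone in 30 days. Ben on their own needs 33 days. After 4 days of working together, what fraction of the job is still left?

41/55

Combined rate: 1/30 + 1/33 = (11 + 10)/330 = 21/330 = 7/110 per day.
In 4 days they complete 4·7/110 = 14/55 of the job.
So 41/55 remains.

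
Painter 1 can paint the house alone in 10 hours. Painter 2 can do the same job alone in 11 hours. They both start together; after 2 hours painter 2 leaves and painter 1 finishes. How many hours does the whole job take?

In the first 2 hours the combined rate is 21/110, so 21/55 of the job is done, leaving 34/55.
After painter 2 leaves the rate is 1/10 per hour; the remaining 34/55 takes 68/11 hours.
Total = 2 + 68/11 = 90/11 hours.

90/11 hours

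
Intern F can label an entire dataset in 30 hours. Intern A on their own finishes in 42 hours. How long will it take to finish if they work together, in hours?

With two workers the combined time is the product over the sum: 30·42/(30+42) = 1260/72 = 35/2 hours.

35/2 hours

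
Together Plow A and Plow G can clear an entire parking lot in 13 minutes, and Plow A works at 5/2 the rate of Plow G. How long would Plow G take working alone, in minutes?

91/2 minutes

Let Plow G's rate be r; then Plow A's rate is (5/2)r, so together (5/2 + 1)r = (7/2)r = 1/13.
Thus r = 2/91 per minute.
Plow G alone: 91/2 minutes; Plow A alone: 91/5 minutes.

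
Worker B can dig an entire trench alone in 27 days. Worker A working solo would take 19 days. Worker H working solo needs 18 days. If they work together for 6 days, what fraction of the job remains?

22/171

Combined rate: 1/27 + 1/19 + 1/18 = (38 + 54 + 57)/1026 = 149/1026 per day.
In 6 days they complete 6·149/1026 = 149/171 of the job.
So 22/171 remains.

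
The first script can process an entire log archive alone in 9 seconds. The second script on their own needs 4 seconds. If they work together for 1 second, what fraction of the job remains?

23/36

Combined rate: 1/9 + 1/4 = (4 + 9)/36 = 13/36 per second.
In 1 second they complete 1·13/36 = 13/36 of the job.
So 23/36 remains.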